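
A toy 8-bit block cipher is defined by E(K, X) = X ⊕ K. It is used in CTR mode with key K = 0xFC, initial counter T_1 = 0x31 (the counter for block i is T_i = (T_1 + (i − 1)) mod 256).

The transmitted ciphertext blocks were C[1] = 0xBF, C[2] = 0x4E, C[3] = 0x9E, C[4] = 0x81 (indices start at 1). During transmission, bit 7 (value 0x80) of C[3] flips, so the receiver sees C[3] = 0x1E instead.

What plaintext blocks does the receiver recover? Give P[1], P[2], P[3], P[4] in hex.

CTR decryption: S_i = E(K, T_i) where T_i is the counter for block i; P_i = C_i ⊕ S_i.
Only C[3] changed, to 0x1E. In CTR, a change in C_i flips the same bit in P_i only; the keystream is unaffected. Decrypting the received ciphertext:
P[1]: T = 0x31, S = E(K, T) = 0xCD; 0xBF ⊕ 0xCD = 0x72.
P[2]: T = 0x32, S = E(K, T) = 0xCE; 0x4E ⊕ 0xCE = 0x80.
P[3]: T = 0x33, S = E(K, T) = 0xCF; 0x1E ⊕ 0xCF = 0xD1.
P[4]: T = 0x34, S = E(K, T) = 0xC8; 0x81 ⊕ 0xC8 = 0x49.
Blocks that differ from the original plaintext: P[3].

P[1] = 0x72, P[2] = 0x80, P[3] = 0xD1, P[4] = 0x49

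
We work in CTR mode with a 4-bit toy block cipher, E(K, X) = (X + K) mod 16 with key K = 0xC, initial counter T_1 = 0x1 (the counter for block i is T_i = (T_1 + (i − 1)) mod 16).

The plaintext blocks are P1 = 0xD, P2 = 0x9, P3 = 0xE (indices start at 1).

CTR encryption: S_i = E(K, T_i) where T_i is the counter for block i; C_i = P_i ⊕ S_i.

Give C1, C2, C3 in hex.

C1: T = 0x1, S = E(K, T) = 0xD; 0xD ⊕ 0xD = 0x0.
C2: T = 0x2, S = E(K, T) = 0xE; 0x9 ⊕ 0xE = 0x7.
C3: T = 0x3, S = E(K, T) = 0xF; 0xE ⊕ 0xF = 0x1.

C1 = 0x0, C2 = 0x7, C3 = 0x1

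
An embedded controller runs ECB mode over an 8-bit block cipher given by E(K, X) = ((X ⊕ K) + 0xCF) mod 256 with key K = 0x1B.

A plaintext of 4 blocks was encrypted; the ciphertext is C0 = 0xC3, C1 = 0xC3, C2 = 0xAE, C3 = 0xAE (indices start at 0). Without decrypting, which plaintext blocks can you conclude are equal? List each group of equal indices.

ECB encrypts each block independently with the same key, so equal ciphertext blocks imply equal plaintext blocks.
C0 = C1 = 0xC3, so P0 = P1.
C2 = C3 = 0xAE, so P2 = P3.

P0 = P1; P2 = P3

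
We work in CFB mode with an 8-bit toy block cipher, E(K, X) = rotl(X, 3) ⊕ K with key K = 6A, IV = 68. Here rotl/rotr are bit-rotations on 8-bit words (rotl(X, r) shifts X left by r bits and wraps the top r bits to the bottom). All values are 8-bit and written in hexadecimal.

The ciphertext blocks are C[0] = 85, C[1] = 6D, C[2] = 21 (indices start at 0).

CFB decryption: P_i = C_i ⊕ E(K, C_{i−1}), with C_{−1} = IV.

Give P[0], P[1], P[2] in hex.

P[0]: E(K, 68) = 29; 85 ⊕ 29 = AC.
P[1]: E(K, 85) = 46; 6D ⊕ 46 = 2B.
P[2]: E(K, 6D) = 01; 21 ⊕ 01 = 20.

P[0] = AC, P[1] = 2B, P[2] = 20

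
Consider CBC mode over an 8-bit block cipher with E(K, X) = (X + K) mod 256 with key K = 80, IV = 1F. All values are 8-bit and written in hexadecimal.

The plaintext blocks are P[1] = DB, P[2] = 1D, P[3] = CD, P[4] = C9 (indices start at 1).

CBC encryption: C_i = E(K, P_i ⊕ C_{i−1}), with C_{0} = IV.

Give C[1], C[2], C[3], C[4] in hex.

C[1]: P[1] ⊕ 1F = C4; E(K, C4) = 44.
C[2]: P[2] ⊕ 44 = 59; E(K, 59) = D9.
C[3]: P[3] ⊕ D9 = 14; E(K, 14) = 94.
C[4]: P[4] ⊕ 94 = 5D; E(K, 5D) = DD.

C[1] = 44, C[2] = D9, C[3] = 94, C[4] = DD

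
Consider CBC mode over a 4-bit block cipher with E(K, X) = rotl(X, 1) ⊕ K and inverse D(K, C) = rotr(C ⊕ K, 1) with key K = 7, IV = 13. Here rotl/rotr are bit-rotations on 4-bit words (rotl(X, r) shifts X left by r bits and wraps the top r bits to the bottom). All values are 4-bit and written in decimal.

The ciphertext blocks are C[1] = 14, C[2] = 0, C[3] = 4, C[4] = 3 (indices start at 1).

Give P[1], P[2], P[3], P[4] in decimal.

CBC decryption: P_i = D(K, C_i) ⊕ C_{i−1}, with C_{0} = IV.
P[1]: D(K, 14) = 12; 12 ⊕ 13 = 1.
P[2]: D(K, 0) = 11; 11 ⊕ 14 = 5.
P[3]: D(K, 4) = 9; 9 ⊕ 0 = 9.
P[4]: D(K, 3) = 2; 2 ⊕ 4 = 6.

P[1] = 1, P[2] = 5, P[3] = 9, P[4] = 6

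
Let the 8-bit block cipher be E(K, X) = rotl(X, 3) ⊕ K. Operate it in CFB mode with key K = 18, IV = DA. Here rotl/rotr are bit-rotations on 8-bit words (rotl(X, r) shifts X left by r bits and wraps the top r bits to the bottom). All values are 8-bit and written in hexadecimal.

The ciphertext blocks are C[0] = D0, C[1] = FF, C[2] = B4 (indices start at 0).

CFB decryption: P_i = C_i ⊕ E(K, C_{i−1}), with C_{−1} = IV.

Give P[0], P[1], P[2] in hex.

P[0]: E(K, DA) = CE; D0 ⊕ CE = 1E.
P[1]: E(K, D0) = 9E; FF ⊕ 9E = 61.
P[2]: E(K, FF) = E7; B4 ⊕ E7 = 53.

P[0] = 1E, P[1] = 61, P[2] = 53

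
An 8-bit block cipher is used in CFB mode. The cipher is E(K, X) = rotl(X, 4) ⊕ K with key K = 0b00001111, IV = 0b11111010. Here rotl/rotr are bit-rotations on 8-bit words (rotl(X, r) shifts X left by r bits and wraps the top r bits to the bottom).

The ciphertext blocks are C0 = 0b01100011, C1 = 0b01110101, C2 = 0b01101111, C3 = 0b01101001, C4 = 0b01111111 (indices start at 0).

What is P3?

CFB decryption: P_i = C_i ⊕ E(K, C_{i−1}), with C_{−1} = IV.
P3: E(K, 0b01101111) = 0b11111001; 0b01101001 ⊕ 0b11111001 = 0b10010000.

P3 = 0b10010000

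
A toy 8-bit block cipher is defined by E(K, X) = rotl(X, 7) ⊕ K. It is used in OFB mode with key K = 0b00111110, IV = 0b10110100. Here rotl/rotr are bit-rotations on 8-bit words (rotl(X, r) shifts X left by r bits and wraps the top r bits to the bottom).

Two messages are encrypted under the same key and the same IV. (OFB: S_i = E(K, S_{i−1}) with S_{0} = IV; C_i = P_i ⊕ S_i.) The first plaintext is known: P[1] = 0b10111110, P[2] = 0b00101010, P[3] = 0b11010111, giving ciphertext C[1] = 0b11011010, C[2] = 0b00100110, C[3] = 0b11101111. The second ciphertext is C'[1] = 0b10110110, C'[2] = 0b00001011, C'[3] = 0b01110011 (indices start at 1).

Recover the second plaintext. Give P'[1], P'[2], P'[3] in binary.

In OFB with a reused IV, both messages share the same keystream S_i, so C_i ⊕ C'_i = P_i ⊕ P'_i and thus P'_i = P_i ⊕ C_i ⊕ C'_i.
P'[1]: 0b10111110 ⊕ 0b11011010 ⊕ 0b10110110 = 0b11010010.
P'[2]: 0b00101010 ⊕ 0b00100110 ⊕ 0b00001011 = 0b00000111.
P'[3]: 0b11010111 ⊕ 0b11101111 ⊕ 0b01110011 = 0b01001011.

P'[1] = 0b11010010, P'[2] = 0b00000111, P'[3] = 0b01001011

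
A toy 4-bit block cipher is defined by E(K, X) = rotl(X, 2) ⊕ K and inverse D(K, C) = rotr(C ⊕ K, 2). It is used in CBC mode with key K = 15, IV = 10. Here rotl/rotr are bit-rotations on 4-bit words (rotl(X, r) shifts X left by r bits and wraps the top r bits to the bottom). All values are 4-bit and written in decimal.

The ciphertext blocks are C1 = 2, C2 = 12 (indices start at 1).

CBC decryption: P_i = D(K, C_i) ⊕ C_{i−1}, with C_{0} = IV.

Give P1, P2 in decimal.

P1 = 13, P2 = 14

P1: D(K, 2) = 7; 7 ⊕ 10 = 13.
P2: D(K, 12) = 12; 12 ⊕ 2 = 14.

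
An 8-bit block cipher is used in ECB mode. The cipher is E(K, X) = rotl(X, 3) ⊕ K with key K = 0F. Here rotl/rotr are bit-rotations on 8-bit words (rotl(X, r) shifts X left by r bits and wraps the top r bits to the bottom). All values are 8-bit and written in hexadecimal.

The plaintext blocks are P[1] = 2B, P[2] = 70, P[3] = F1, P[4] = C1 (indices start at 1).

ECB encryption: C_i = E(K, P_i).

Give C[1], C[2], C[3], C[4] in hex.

C[1]: E(K, 2B) = 56.
C[2]: E(K, 70) = 8C.
C[3]: E(K, F1) = 80.
C[4]: E(K, C1) = 01.

C[1] = 56, C[2] = 8C, C[3] = 80, C[4] = 01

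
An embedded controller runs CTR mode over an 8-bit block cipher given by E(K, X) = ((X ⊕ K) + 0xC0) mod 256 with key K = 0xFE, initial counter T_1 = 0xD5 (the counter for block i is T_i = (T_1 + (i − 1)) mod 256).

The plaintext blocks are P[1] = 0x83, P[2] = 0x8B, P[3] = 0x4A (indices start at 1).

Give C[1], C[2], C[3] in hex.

CTR encryption: S_i = E(K, T_i) where T_i is the counter for block i; C_i = P_i ⊕ S_i.
C[1]: T = 0xD5, S = E(K, T) = 0xEB; 0x83 ⊕ 0xEB = 0x68.
C[2]: T = 0xD6, S = E(K, T) = 0xE8; 0x8B ⊕ 0xE8 = 0x63.
C[3]: T = 0xD7, S = E(K, T) = 0xE9; 0x4A ⊕ 0xE9 = 0xA3.

C[1] = 0x68, C[2] = 0x63, C[3] = 0xA3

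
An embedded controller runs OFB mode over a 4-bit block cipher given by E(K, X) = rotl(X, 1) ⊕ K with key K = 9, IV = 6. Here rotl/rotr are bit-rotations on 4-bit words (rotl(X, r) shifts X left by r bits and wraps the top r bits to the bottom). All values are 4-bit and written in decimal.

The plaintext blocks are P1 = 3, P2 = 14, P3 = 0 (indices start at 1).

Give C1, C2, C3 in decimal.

OFB encryption: S_i = E(K, S_{i−1}) with S_{0} = IV; C_i = P_i ⊕ S_i.
C1: S = E(K, 6) = 5; 3 ⊕ 5 = 6.
C2: S = E(K, 5) = 3; 14 ⊕ 3 = 13.
C3: S = E(K, 3) = 15; 0 ⊕ 15 = 15.

C1 = 6, C2 = 13, C3 = 15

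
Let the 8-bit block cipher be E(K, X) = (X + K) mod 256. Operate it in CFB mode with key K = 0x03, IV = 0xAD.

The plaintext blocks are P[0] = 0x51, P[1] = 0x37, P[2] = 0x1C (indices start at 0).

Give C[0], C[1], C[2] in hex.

CFB encryption: C_i = P_i ⊕ E(K, C_{i−1}), with C_{−1} = IV.
C[0]: E(K, 0xAD) = 0xB0; 0x51 ⊕ 0xB0 = 0xE1.
C[1]: E(K, 0xE1) = 0xE4; 0x37 ⊕ 0xE4 = 0xD3.
C[2]: E(K, 0xD3) = 0xD6; 0x1C ⊕ 0xD6 = 0xCA.

C[0] = 0xE1, C[1] = 0xD3, C[2] = 0xCA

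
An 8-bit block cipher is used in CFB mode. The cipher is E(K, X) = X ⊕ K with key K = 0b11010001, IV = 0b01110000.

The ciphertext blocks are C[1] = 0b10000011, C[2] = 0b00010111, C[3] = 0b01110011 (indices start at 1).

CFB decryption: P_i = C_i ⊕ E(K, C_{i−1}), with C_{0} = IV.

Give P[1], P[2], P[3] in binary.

P[1]: E(K, 0b01110000) = 0b10100001; 0b10000011 ⊕ 0b10100001 = 0b00100010.
P[2]: E(K, 0b10000011) = 0b01010010; 0b00010111 ⊕ 0b01010010 = 0b01000101.
P[3]: E(K, 0b00010111) = 0b11000110; 0b01110011 ⊕ 0b11000110 = 0b10110101.

P[1] = 0b00100010, P[2] = 0b01000101, P[3] = 0b10110101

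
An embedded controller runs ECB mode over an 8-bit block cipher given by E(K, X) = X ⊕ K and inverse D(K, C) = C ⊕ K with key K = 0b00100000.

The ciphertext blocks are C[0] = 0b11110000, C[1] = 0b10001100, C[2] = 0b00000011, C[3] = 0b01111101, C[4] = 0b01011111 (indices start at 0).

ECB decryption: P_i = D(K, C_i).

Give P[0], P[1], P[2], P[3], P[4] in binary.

P[0]: D(K, 0b11110000) = 0b11010000.
P[1]: D(K, 0b10001100) = 0b10101100.
P[2]: D(K, 0b00000011) = 0b00100011.
P[3]: D(K, 0b01111101) = 0b01011101.
P[4]: D(K, 0b01011111) = 0b01111111.

P[0] = 0b11010000, P[1] = 0b10101100, P[2] = 0b00100011, P[3] = 0b01011101, P[4] = 0b01111111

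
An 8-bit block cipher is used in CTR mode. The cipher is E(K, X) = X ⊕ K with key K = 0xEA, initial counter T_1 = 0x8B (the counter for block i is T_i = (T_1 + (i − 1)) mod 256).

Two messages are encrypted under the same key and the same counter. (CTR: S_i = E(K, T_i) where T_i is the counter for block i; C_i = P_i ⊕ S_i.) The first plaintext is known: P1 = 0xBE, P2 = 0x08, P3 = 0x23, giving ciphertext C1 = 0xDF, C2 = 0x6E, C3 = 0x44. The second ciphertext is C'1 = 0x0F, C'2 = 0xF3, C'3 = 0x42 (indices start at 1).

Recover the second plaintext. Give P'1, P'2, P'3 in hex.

P'1 = 0x6E, P'2 = 0x95, P'3 = 0x25

In CTR with a reused counter, both messages share the same keystream S_i, so C_i ⊕ C'_i = P_i ⊕ P'_i and thus P'_i = P_i ⊕ C_i ⊕ C'_i.
P'1: 0xBE ⊕ 0xDF ⊕ 0x0F = 0x6E.
P'2: 0x08 ⊕ 0x6E ⊕ 0xF3 = 0x95.
P'3: 0x23 ⊕ 0x44 ⊕ 0x42 = 0x25.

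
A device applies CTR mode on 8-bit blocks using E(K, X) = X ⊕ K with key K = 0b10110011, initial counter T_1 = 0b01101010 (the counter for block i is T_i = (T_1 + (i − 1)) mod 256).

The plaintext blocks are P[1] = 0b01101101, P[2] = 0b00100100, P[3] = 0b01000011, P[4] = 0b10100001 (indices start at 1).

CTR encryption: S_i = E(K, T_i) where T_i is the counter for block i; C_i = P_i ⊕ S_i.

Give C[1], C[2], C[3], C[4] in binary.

C[1]: T = 0b01101010, S = E(K, T) = 0b11011001; 0b01101101 ⊕ 0b11011001 = 0b10110100.
C[2]: T = 0b01101011, S = E(K, T) = 0b11011000; 0b00100100 ⊕ 0b11011000 = 0b11111100.
C[3]: T = 0b01101100, S = E(K, T) = 0b11011111; 0b01000011 ⊕ 0b11011111 = 0b10011100.
C[4]: T = 0b01101101, S = E(K, T) = 0b11011110; 0b10100001 ⊕ 0b11011110 = 0b01111111.

C[1] = 0b10110100, C[2] = 0b11111100, C[3] = 0b10011100, C[4] = 0b01111111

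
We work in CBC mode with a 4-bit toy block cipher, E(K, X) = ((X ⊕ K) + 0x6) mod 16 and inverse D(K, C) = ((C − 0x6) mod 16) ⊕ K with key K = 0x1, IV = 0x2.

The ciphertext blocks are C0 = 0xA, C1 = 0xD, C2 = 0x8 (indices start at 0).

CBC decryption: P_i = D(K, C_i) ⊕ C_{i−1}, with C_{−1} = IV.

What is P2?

P2 = 0xE

P2: D(K, 0x8) = 0x3; 0x3 ⊕ 0xD = 0xE.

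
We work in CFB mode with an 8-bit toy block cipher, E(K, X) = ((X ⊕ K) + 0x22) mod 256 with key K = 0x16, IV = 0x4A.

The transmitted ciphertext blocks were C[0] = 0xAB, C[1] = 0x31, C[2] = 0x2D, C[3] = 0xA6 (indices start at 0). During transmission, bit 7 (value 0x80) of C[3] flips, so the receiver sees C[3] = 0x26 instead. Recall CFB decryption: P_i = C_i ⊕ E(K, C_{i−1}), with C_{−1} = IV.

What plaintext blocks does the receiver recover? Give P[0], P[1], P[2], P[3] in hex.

Only C[3] changed, to 0x26. In CFB, a change in C_i flips the same bit in P_i and garbles P_{i+1}. Decrypting the received ciphertext:
P[0]: E(K, 0x4A) = 0x7E; 0xAB ⊕ 0x7E = 0xD5.
P[1]: E(K, 0xAB) = 0xDF; 0x31 ⊕ 0xDF = 0xEE.
P[2]: E(K, 0x31) = 0x49; 0x2D ⊕ 0x49 = 0x64.
P[3]: E(K, 0x2D) = 0x5D; 0x26 ⊕ 0x5D = 0x7B.
Blocks that differ from the original plaintext: P[3].

P[0] = 0xD5, P[1] = 0xEE, P[2] = 0x64, P[3] = 0x7B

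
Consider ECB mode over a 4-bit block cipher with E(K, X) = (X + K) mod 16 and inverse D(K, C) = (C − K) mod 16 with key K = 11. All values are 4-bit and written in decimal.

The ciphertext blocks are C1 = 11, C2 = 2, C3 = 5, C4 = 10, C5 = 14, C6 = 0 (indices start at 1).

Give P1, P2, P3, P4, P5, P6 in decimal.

P1 = 0, P2 = 7, P3 = 10, P4 = 15, P5 = 3, P6 = 5

ECB decryption: P_i = D(K, C_i).
P1: D(K, 11) = 0.
P2: D(K, 2) = 7.
P3: D(K, 5) = 10.
P4: D(K, 10) = 15.
P5: D(K, 14) = 3.
P6: D(K, 0) = 5.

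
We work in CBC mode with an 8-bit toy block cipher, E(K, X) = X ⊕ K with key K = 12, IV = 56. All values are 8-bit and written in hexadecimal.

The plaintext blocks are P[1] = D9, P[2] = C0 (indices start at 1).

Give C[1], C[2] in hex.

C[1] = 9D, C[2] = 4F

CBC encryption: C_i = E(K, P_i ⊕ C_{i−1}), with C_{0} = IV.
C[1]: P[1] ⊕ 56 = 8F; E(K, 8F) = 9D.
C[2]: P[2] ⊕ 9D = 5D; E(K, 5D) = 4F.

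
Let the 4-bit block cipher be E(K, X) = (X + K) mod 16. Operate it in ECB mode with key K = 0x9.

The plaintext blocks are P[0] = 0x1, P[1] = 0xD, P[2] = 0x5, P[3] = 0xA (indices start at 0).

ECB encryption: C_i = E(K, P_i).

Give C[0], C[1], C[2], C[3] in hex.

C[0]: E(K, 0x1) = 0xA.
C[1]: E(K, 0xD) = 0x6.
C[2]: E(K, 0x5) = 0xE.
C[3]: E(K, 0xA) = 0x3.

C[0] = 0xA, C[1] = 0x6, C[2] = 0xE, C[3] = 0x3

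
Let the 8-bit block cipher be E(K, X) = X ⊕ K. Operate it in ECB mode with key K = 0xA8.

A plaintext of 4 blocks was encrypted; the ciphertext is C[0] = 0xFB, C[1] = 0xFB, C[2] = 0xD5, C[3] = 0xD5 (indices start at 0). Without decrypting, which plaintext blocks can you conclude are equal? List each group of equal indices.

ECB encrypts each block independently with the same key, so equal ciphertext blocks imply equal plaintext blocks.
C[0] = C[1] = 0xFB, so P[0] = P[1].
C[2] = C[3] = 0xD5, so P[2] = P[3].

P[0] = P[1]; P[2] = P[3]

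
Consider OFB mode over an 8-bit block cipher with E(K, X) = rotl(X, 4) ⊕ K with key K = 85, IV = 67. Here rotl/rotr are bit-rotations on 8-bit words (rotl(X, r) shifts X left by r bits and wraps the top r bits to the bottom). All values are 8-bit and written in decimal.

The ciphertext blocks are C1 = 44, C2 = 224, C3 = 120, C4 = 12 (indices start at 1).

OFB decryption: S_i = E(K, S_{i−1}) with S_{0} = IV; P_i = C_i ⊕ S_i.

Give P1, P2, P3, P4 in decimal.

P1 = 77, P2 = 163, P3 = 25, P4 = 79

P1: S = E(K, 67) = 97; 44 ⊕ 97 = 77.
P2: S = E(K, 97) = 67; 224 ⊕ 67 = 163.
P3: S = E(K, 67) = 97; 120 ⊕ 97 = 25.
P4: S = E(K, 97) = 67; 12 ⊕ 67 = 79.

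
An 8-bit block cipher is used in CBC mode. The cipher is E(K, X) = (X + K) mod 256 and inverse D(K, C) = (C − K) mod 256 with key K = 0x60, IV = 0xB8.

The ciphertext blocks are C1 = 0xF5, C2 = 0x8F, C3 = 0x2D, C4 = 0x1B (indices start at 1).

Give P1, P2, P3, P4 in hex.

CBC decryption: P_i = D(K, C_i) ⊕ C_{i−1}, with C_{0} = IV.
P1: D(K, 0xF5) = 0x95; 0x95 ⊕ 0xB8 = 0x2D.
P2: D(K, 0x8F) = 0x2F; 0x2F ⊕ 0xF5 = 0xDA.
P3: D(K, 0x2D) = 0xCD; 0xCD ⊕ 0x8F = 0x42.
P4: D(K, 0x1B) = 0xBB; 0xBB ⊕ 0x2D = 0x96.

P1 = 0x2D, P2 = 0xDA, P3 = 0x42, P4 = 0x96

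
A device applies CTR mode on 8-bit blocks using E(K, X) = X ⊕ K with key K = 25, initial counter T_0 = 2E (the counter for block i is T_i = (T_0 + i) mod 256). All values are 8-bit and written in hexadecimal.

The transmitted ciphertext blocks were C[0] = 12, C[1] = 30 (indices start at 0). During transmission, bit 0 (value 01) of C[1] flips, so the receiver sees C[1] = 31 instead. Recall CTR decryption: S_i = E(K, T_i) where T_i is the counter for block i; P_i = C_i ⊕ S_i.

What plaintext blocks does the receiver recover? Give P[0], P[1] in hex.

Only C[1] changed, to 31. In CTR, a change in C_i flips the same bit in P_i only; the keystream is unaffected. Decrypting the received ciphertext:
P[0]: T = 2E, S = E(K, T) = 0B; 12 ⊕ 0B = 19.
P[1]: T = 2F, S = E(K, T) = 0A; 31 ⊕ 0A = 3B.
Blocks that differ from the original plaintext: P[1].

P[0] = 19, P[1] = 3B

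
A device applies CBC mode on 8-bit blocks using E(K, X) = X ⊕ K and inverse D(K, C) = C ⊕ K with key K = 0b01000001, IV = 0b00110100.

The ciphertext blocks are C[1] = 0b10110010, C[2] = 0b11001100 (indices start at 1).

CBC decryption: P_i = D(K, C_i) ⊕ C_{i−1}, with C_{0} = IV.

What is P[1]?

P[1] = 0b11000111

P[1]: D(K, 0b10110010) = 0b11110011; 0b11110011 ⊕ 0b00110100 = 0b11000111.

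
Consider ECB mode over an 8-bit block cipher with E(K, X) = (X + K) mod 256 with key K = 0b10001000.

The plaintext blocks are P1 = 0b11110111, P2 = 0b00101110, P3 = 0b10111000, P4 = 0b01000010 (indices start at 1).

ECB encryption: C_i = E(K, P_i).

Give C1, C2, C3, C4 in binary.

C1: E(K, 0b11110111) = 0b01111111.
C2: E(K, 0b00101110) = 0b10110110.
C3: E(K, 0b10111000) = 0b01000000.
C4: E(K, 0b01000010) = 0b11001010.

C1 = 0b01111111, C2 = 0b10110110, C3 = 0b01000000, C4 = 0b11001010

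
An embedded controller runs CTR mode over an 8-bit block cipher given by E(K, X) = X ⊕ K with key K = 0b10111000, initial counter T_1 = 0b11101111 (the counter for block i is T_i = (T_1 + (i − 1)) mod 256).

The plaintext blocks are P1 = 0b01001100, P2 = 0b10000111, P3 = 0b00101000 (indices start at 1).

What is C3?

CTR encryption: S_i = E(K, T_i) where T_i is the counter for block i; C_i = P_i ⊕ S_i.
C1: T = 0b11101111, S = E(K, T) = 0b01010111; 0b01001100 ⊕ 0b01010111 = 0b00011011.
C2: T = 0b11110000, S = E(K, T) = 0b01001000; 0b10000111 ⊕ 0b01001000 = 0b11001111.
C3: T = 0b11110001, S = E(K, T) = 0b01001001; 0b00101000 ⊕ 0b01001001 = 0b01100001.

C3 = 0b01100001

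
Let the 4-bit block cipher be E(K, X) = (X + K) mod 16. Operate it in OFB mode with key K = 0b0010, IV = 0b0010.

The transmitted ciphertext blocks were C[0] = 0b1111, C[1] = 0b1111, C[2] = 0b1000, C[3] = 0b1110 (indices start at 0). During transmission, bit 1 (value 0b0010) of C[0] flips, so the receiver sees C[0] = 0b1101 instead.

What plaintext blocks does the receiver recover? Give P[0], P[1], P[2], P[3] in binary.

P[0] = 0b1001, P[1] = 0b1001, P[2] = 0b0000, P[3] = 0b0100

OFB decryption: S_i = E(K, S_{i−1}) with S_{−1} = IV; P_i = C_i ⊕ S_i.
Only C[0] changed, to 0b1101. In OFB, a change in C_i flips the same bit in P_i only; the keystream is unaffected. Decrypting the received ciphertext:
P[0]: S = E(K, 0b0010) = 0b0100; 0b1101 ⊕ 0b0100 = 0b1001.
P[1]: S = E(K, 0b0100) = 0b0110; 0b1111 ⊕ 0b0110 = 0b1001.
P[2]: S = E(K, 0b0110) = 0b1000; 0b1000 ⊕ 0b1000 = 0b0000.
P[3]: S = E(K, 0b1000) = 0b1010; 0b1110 ⊕ 0b1010 = 0b0100.
Blocks that differ from the original plaintext: P[0].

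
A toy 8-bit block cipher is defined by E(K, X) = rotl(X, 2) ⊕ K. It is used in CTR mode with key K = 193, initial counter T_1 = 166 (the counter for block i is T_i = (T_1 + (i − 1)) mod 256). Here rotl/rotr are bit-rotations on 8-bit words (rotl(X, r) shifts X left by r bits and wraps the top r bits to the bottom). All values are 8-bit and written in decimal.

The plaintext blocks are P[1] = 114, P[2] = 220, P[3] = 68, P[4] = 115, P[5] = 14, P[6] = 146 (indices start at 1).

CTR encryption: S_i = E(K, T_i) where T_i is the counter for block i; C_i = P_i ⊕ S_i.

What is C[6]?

C[1]: T = 166, S = E(K, T) = 91; 114 ⊕ 91 = 41.
C[2]: T = 167, S = E(K, T) = 95; 220 ⊕ 95 = 131.
C[3]: T = 168, S = E(K, T) = 99; 68 ⊕ 99 = 39.
C[4]: T = 169, S = E(K, T) = 103; 115 ⊕ 103 = 20.
C[5]: T = 170, S = E(K, T) = 107; 14 ⊕ 107 = 101.
C[6]: T = 171, S = E(K, T) = 111; 146 ⊕ 111 = 253.

C[6] = 253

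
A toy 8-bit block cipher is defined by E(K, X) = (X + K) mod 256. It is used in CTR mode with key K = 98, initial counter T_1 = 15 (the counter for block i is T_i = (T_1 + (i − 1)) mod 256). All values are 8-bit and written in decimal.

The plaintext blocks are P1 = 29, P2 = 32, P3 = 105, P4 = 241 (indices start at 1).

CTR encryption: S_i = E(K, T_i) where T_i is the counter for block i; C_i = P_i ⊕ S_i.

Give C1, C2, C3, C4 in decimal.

C1: T = 15, S = E(K, T) = 113; 29 ⊕ 113 = 108.
C2: T = 16, S = E(K, T) = 114; 32 ⊕ 114 = 82.
C3: T = 17, S = E(K, T) = 115; 105 ⊕ 115 = 26.
C4: T = 18, S = E(K, T) = 116; 241 ⊕ 116 = 133.

C1 = 108, C2 = 82, C3 = 26, C4 = 133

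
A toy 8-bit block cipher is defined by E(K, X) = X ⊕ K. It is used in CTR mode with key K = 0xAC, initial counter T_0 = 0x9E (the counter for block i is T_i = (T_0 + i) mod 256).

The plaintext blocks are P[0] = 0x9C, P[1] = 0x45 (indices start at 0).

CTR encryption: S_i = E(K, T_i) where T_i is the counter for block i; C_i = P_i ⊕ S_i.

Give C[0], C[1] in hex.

C[0] = 0xAE, C[1] = 0x76

C[0]: T = 0x9E, S = E(K, T) = 0x32; 0x9C ⊕ 0x32 = 0xAE.
C[1]: T = 0x9F, S = E(K, T) = 0x33; 0x45 ⊕ 0x33 = 0x76.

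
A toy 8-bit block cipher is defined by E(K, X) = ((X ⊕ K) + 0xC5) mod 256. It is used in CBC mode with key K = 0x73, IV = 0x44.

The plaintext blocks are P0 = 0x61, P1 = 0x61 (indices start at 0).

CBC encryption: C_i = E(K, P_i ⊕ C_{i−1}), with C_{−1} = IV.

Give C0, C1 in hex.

C0: P0 ⊕ 0x44 = 0x25; E(K, 0x25) = 0x1B.
C1: P1 ⊕ 0x1B = 0x7A; E(K, 0x7A) = 0xCE.

C0 = 0x1B, C1 = 0xCE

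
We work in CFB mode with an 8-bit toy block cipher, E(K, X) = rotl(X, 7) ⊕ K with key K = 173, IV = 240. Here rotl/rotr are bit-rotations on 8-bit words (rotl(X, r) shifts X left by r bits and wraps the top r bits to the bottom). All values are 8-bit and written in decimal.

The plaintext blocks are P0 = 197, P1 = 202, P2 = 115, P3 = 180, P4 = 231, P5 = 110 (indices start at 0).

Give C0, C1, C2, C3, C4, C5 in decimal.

C0 = 16, C1 = 111, C2 = 105, C3 = 173, C4 = 156, C5 = 141

CFB encryption: C_i = P_i ⊕ E(K, C_{i−1}), with C_{−1} = IV.
C0: E(K, 240) = 213; 197 ⊕ 213 = 16.
C1: E(K, 16) = 165; 202 ⊕ 165 = 111.
C2: E(K, 111) = 26; 115 ⊕ 26 = 105.
C3: E(K, 105) = 25; 180 ⊕ 25 = 173.
C4: E(K, 173) = 123; 231 ⊕ 123 = 156.
C5: E(K, 156) = 227; 110 ⊕ 227 = 141.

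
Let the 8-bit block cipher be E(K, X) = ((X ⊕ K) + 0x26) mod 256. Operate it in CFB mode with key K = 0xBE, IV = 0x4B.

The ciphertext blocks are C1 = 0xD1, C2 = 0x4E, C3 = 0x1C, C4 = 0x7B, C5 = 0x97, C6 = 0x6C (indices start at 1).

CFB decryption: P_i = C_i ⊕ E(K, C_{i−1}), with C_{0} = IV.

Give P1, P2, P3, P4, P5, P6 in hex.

P1 = 0xCA, P2 = 0xDB, P3 = 0x0A, P4 = 0xB3, P5 = 0x7C, P6 = 0x23

P1: E(K, 0x4B) = 0x1B; 0xD1 ⊕ 0x1B = 0xCA.
P2: E(K, 0xD1) = 0x95; 0x4E ⊕ 0x95 = 0xDB.
P3: E(K, 0x4E) = 0x16; 0x1C ⊕ 0x16 = 0x0A.
P4: E(K, 0x1C) = 0xC8; 0x7B ⊕ 0xC8 = 0xB3.
P5: E(K, 0x7B) = 0xEB; 0x97 ⊕ 0xEB = 0x7C.
P6: E(K, 0x97) = 0x4F; 0x6C ⊕ 0x4F = 0x23.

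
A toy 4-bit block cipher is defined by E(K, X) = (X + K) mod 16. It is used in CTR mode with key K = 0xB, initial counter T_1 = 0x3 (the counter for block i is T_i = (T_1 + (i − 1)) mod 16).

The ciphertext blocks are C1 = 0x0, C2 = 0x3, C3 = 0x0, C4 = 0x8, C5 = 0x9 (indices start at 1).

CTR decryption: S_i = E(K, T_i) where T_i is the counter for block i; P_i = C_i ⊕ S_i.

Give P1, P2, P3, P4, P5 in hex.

P1: T = 0x3, S = E(K, T) = 0xE; 0x0 ⊕ 0xE = 0xE.
P2: T = 0x4, S = E(K, T) = 0xF; 0x3 ⊕ 0xF = 0xC.
P3: T = 0x5, S = E(K, T) = 0x0; 0x0 ⊕ 0x0 = 0x0.
P4: T = 0x6, S = E(K, T) = 0x1; 0x8 ⊕ 0x1 = 0x9.
P5: T = 0x7, S = E(K, T) = 0x2; 0x9 ⊕ 0x2 = 0xB.

P1 = 0xE, P2 = 0xC, P3 = 0x0, P4 = 0x9, P5 = 0xB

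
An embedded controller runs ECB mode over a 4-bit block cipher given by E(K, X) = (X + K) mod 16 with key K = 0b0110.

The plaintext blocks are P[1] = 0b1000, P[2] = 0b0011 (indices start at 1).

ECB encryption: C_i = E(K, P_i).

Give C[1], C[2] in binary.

C[1]: E(K, 0b1000) = 0b1110.
C[2]: E(K, 0b0011) = 0b1001.

C[1] = 0b1110, C[2] = 0b1001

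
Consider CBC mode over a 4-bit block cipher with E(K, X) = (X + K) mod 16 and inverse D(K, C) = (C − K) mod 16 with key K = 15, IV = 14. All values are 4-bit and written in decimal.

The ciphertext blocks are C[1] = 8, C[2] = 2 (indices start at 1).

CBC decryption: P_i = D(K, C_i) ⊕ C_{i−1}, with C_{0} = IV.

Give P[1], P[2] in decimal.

P[1]: D(K, 8) = 9; 9 ⊕ 14 = 7.
P[2]: D(K, 2) = 3; 3 ⊕ 8 = 11.

P[1] = 7, P[2] = 11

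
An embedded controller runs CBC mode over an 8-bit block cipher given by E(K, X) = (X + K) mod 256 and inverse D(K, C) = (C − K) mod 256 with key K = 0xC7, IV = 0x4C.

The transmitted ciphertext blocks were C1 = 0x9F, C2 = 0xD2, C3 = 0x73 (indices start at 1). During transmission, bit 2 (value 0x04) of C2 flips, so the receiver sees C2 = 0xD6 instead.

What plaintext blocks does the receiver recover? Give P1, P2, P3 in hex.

P1 = 0x94, P2 = 0x90, P3 = 0x7A

CBC decryption: P_i = D(K, C_i) ⊕ C_{i−1}, with C_{0} = IV.
Only C2 changed, to 0xD6. In CBC, a change in C_i garbles P_i and flips the same bit in P_{i+1}. Decrypting the received ciphertext:
P1: D(K, 0x9F) = 0xD8; 0xD8 ⊕ 0x4C = 0x94.
P2: D(K, 0xD6) = 0x0F; 0x0F ⊕ 0x9F = 0x90.
P3: D(K, 0x73) = 0xAC; 0xAC ⊕ 0xD6 = 0x7A.
Blocks that differ from the original plaintext: P2, P3.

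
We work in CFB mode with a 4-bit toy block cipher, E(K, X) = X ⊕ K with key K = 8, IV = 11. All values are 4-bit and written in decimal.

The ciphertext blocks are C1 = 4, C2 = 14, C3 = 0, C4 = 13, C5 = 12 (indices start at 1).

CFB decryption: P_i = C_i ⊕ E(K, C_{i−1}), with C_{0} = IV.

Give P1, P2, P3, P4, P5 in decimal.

P1 = 7, P2 = 2, P3 = 6, P4 = 5, P5 = 9

P1: E(K, 11) = 3; 4 ⊕ 3 = 7.
P2: E(K, 4) = 12; 14 ⊕ 12 = 2.
P3: E(K, 14) = 6; 0 ⊕ 6 = 6.
P4: E(K, 0) = 8; 13 ⊕ 8 = 5.
P5: E(K, 13) = 5; 12 ⊕ 5 = 9.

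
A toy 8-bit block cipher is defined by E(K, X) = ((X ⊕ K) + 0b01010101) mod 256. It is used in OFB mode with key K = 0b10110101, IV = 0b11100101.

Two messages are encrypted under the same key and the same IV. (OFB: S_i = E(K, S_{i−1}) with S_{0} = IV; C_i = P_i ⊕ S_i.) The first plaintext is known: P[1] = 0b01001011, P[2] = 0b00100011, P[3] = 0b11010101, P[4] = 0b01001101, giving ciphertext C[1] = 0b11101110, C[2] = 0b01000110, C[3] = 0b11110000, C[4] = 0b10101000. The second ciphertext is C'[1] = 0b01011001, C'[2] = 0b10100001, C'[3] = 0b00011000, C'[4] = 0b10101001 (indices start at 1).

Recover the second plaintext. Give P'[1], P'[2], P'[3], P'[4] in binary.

In OFB with a reused IV, both messages share the same keystream S_i, so C_i ⊕ C'_i = P_i ⊕ P'_i and thus P'_i = P_i ⊕ C_i ⊕ C'_i.
P'[1]: 0b01001011 ⊕ 0b11101110 ⊕ 0b01011001 = 0b11111100.
P'[2]: 0b00100011 ⊕ 0b01000110 ⊕ 0b10100001 = 0b11000100.
P'[3]: 0b11010101 ⊕ 0b11110000 ⊕ 0b00011000 = 0b00111101.
P'[4]: 0b01001101 ⊕ 0b10101000 ⊕ 0b10101001 = 0b01001100.

P'[1] = 0b11111100, P'[2] = 0b11000100, P'[3] = 0b00111101, P'[4] = 0b01001100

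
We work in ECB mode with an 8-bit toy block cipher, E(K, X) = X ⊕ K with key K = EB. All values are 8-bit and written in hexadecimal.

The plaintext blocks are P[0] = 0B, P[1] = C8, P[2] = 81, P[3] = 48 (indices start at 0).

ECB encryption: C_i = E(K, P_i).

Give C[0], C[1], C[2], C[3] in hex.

C[0]: E(K, 0B) = E0.
C[1]: E(K, C8) = 23.
C[2]: E(K, 81) = 6A.
C[3]: E(K, 48) = A3.

C[0] = E0, C[1] = 23, C[2] = 6A, C[3] = A3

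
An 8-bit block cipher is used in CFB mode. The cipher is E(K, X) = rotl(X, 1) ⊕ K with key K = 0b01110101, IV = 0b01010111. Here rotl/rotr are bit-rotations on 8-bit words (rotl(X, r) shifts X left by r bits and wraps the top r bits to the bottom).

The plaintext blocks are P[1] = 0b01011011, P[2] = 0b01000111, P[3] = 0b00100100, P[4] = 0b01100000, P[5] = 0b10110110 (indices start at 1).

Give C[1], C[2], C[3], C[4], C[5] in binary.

C[1] = 0b10000000, C[2] = 0b00110011, C[3] = 0b00110111, C[4] = 0b01111011, C[5] = 0b00110101

CFB encryption: C_i = P_i ⊕ E(K, C_{i−1}), with C_{0} = IV.
C[1]: E(K, 0b01010111) = 0b11011011; 0b01011011 ⊕ 0b11011011 = 0b10000000.
C[2]: E(K, 0b10000000) = 0b01110100; 0b01000111 ⊕ 0b01110100 = 0b00110011.
C[3]: E(K, 0b00110011) = 0b00010011; 0b00100100 ⊕ 0b00010011 = 0b00110111.
C[4]: E(K, 0b00110111) = 0b00011011; 0b01100000 ⊕ 0b00011011 = 0b01111011.
C[5]: E(K, 0b01111011) = 0b10000011; 0b10110110 ⊕ 0b10000011 = 0b00110101.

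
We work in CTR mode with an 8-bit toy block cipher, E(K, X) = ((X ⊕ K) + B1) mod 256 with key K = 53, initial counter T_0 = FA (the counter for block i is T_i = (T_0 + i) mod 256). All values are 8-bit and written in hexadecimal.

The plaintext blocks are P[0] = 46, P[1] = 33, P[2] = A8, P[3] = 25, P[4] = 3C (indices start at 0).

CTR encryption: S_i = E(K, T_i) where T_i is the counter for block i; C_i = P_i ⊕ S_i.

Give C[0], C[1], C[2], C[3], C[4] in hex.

C[0]: T = FA, S = E(K, T) = 5A; 46 ⊕ 5A = 1C.
C[1]: T = FB, S = E(K, T) = 59; 33 ⊕ 59 = 6A.
C[2]: T = FC, S = E(K, T) = 60; A8 ⊕ 60 = C8.
C[3]: T = FD, S = E(K, T) = 5F; 25 ⊕ 5F = 7A.
C[4]: T = FE, S = E(K, T) = 5E; 3C ⊕ 5E = 62.

C[0] = 1C, C[1] = 6A, C[2] = C8, C[3] = 7A, C[4] = 62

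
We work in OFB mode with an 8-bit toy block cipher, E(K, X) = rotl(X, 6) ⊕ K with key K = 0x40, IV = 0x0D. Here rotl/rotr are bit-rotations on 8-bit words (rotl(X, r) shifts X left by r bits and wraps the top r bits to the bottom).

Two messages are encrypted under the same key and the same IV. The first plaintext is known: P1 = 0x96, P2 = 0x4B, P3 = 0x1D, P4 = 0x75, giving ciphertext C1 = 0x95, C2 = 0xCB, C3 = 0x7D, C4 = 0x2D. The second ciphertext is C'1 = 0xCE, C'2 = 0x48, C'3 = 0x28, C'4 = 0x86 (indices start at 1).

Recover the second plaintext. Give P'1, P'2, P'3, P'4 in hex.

P'1 = 0xCD, P'2 = 0xC8, P'3 = 0x48, P'4 = 0xDE

In OFB with a reused IV, both messages share the same keystream S_i, so C_i ⊕ C'_i = P_i ⊕ P'_i and thus P'_i = P_i ⊕ C_i ⊕ C'_i.
P'1: 0x96 ⊕ 0x95 ⊕ 0xCE = 0xCD.
P'2: 0x4B ⊕ 0xCB ⊕ 0x48 = 0xC8.
P'3: 0x1D ⊕ 0x7D ⊕ 0x28 = 0x48.
P'4: 0x75 ⊕ 0x2D ⊕ 0x86 = 0xDE.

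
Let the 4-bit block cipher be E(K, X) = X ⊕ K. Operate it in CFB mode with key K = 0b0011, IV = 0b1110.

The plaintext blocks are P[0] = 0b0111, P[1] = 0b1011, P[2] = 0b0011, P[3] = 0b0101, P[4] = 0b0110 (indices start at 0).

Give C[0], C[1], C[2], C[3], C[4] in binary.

C[0] = 0b1010, C[1] = 0b0010, C[2] = 0b0010, C[3] = 0b0100, C[4] = 0b0001

CFB encryption: C_i = P_i ⊕ E(K, C_{i−1}), with C_{−1} = IV.
C[0]: E(K, 0b1110) = 0b1101; 0b0111 ⊕ 0b1101 = 0b1010.
C[1]: E(K, 0b1010) = 0b1001; 0b1011 ⊕ 0b1001 = 0b0010.
C[2]: E(K, 0b0010) = 0b0001; 0b0011 ⊕ 0b0001 = 0b0010.
C[3]: E(K, 0b0010) = 0b0001; 0b0101 ⊕ 0b0001 = 0b0100.
C[4]: E(K, 0b0100) = 0b0111; 0b0110 ⊕ 0b0111 = 0b0001.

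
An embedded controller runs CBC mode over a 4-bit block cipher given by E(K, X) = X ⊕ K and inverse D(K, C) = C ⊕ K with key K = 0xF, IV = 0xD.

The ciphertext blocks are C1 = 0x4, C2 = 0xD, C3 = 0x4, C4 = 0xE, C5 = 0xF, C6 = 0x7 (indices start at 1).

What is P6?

CBC decryption: P_i = D(K, C_i) ⊕ C_{i−1}, with C_{0} = IV.
P6: D(K, 0x7) = 0x8; 0x8 ⊕ 0xF = 0x7.

P6 = 0x7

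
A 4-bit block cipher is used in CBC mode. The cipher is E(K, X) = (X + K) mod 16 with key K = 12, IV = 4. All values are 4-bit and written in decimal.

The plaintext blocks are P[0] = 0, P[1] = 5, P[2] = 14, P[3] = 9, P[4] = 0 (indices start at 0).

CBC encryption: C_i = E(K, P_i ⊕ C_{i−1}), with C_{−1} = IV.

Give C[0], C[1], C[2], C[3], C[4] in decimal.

C[0]: P[0] ⊕ 4 = 4; E(K, 4) = 0.
C[1]: P[1] ⊕ 0 = 5; E(K, 5) = 1.
C[2]: P[2] ⊕ 1 = 15; E(K, 15) = 11.
C[3]: P[3] ⊕ 11 = 2; E(K, 2) = 14.
C[4]: P[4] ⊕ 14 = 14; E(K, 14) = 10.

C[0] = 0, C[1] = 1, C[2] = 11, C[3] = 14, C[4] = 10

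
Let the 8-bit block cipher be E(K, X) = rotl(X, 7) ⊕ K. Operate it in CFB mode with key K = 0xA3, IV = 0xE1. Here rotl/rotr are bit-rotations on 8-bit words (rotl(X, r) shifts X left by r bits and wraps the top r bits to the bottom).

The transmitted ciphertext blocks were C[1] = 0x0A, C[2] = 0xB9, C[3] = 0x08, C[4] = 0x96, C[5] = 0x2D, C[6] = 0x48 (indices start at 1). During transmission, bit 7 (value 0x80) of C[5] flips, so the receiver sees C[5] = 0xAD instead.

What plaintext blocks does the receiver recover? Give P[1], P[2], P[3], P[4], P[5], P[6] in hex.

P[1] = 0x59, P[2] = 0x1F, P[3] = 0x77, P[4] = 0x31, P[5] = 0x45, P[6] = 0x3D

CFB decryption: P_i = C_i ⊕ E(K, C_{i−1}), with C_{0} = IV.
Only C[5] changed, to 0xAD. In CFB, a change in C_i flips the same bit in P_i and garbles P_{i+1}. Decrypting the received ciphertext:
P[1]: E(K, 0xE1) = 0x53; 0x0A ⊕ 0x53 = 0x59.
P[2]: E(K, 0x0A) = 0xA6; 0xB9 ⊕ 0xA6 = 0x1F.
P[3]: E(K, 0xB9) = 0x7F; 0x08 ⊕ 0x7F = 0x77.
P[4]: E(K, 0x08) = 0xA7; 0x96 ⊕ 0xA7 = 0x31.
P[5]: E(K, 0x96) = 0xE8; 0xAD ⊕ 0xE8 = 0x45.
P[6]: E(K, 0xAD) = 0x75; 0x48 ⊕ 0x75 = 0x3D.
Blocks that differ from the original plaintext: P[5], P[6].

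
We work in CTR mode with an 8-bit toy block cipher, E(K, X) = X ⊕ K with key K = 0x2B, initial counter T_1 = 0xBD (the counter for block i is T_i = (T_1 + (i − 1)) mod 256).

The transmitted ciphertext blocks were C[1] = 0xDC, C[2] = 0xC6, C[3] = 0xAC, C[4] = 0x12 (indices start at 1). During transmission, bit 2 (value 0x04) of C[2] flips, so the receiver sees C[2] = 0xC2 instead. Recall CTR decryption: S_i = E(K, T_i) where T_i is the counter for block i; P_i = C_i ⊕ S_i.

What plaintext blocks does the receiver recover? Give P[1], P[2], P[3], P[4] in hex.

Only C[2] changed, to 0xC2. In CTR, a change in C_i flips the same bit in P_i only; the keystream is unaffected. Decrypting the received ciphertext:
P[1]: T = 0xBD, S = E(K, T) = 0x96; 0xDC ⊕ 0x96 = 0x4A.
P[2]: T = 0xBE, S = E(K, T) = 0x95; 0xC2 ⊕ 0x95 = 0x57.
P[3]: T = 0xBF, S = E(K, T) = 0x94; 0xAC ⊕ 0x94 = 0x38.
P[4]: T = 0xC0, S = E(K, T) = 0xEB; 0x12 ⊕ 0xEB = 0xF9.
Blocks that differ from the original plaintext: P[2].

P[1] = 0x4A, P[2] = 0x57, P[3] = 0x38, P[4] = 0xF9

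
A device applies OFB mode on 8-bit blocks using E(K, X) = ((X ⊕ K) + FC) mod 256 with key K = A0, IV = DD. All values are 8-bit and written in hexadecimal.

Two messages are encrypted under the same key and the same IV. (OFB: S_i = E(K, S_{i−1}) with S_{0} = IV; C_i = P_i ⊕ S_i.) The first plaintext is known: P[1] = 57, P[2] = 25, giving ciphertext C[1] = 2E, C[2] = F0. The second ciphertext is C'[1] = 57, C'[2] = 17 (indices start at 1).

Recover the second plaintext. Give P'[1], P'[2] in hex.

In OFB with a reused IV, both messages share the same keystream S_i, so C_i ⊕ C'_i = P_i ⊕ P'_i and thus P'_i = P_i ⊕ C_i ⊕ C'_i.
P'[1]: 57 ⊕ 2E ⊕ 57 = 2E.
P'[2]: 25 ⊕ F0 ⊕ 17 = C2.

P'[1] = 2E, P'[2] = C2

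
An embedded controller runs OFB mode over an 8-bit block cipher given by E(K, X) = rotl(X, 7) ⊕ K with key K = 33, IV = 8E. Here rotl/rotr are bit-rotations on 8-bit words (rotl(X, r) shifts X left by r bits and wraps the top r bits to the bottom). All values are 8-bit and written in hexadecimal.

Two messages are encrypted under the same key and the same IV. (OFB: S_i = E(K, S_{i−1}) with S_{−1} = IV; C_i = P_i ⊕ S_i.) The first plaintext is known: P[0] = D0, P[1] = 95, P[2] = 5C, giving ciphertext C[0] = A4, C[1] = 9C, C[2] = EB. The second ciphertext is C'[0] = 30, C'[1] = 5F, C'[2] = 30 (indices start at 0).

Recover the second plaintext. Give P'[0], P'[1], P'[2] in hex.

P'[0] = 44, P'[1] = 56, P'[2] = 87

In OFB with a reused IV, both messages share the same keystream S_i, so C_i ⊕ C'_i = P_i ⊕ P'_i and thus P'_i = P_i ⊕ C_i ⊕ C'_i.
P'[0]: D0 ⊕ A4 ⊕ 30 = 44.
P'[1]: 95 ⊕ 9C ⊕ 5F = 56.
P'[2]: 5C ⊕ EB ⊕ 30 = 87.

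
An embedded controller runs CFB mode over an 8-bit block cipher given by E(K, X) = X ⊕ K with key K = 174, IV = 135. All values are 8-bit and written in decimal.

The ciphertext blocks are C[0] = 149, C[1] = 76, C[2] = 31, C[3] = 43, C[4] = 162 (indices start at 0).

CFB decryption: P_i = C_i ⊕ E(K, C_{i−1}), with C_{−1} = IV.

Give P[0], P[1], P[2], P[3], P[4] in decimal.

P[0] = 188, P[1] = 119, P[2] = 253, P[3] = 154, P[4] = 39

P[0]: E(K, 135) = 41; 149 ⊕ 41 = 188.
P[1]: E(K, 149) = 59; 76 ⊕ 59 = 119.
P[2]: E(K, 76) = 226; 31 ⊕ 226 = 253.
P[3]: E(K, 31) = 177; 43 ⊕ 177 = 154.
P[4]: E(K, 43) = 133; 162 ⊕ 133 = 39.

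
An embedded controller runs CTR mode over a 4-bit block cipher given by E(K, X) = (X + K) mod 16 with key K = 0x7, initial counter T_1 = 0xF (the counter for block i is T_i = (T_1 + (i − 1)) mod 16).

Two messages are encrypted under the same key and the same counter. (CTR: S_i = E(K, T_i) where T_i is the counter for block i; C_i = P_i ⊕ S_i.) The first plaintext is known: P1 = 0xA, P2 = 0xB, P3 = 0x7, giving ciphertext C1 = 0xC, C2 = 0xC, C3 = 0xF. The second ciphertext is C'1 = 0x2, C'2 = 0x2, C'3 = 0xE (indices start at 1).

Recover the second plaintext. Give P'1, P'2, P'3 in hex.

In CTR with a reused counter, both messages share the same keystream S_i, so C_i ⊕ C'_i = P_i ⊕ P'_i and thus P'_i = P_i ⊕ C_i ⊕ C'_i.
P'1: 0xA ⊕ 0xC ⊕ 0x2 = 0x4.
P'2: 0xB ⊕ 0xC ⊕ 0x2 = 0x5.
P'3: 0x7 ⊕ 0xF ⊕ 0xE = 0x6.

P'1 = 0x4, P'2 = 0x5, P'3 = 0x6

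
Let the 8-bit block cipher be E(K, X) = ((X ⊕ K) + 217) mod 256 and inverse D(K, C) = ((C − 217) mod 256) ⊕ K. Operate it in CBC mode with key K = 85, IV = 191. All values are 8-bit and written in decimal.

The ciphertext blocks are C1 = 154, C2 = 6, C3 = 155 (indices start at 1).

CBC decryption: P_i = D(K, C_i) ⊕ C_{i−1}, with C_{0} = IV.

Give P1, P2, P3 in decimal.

P1 = 43, P2 = 226, P3 = 145

P1: D(K, 154) = 148; 148 ⊕ 191 = 43.
P2: D(K, 6) = 120; 120 ⊕ 154 = 226.
P3: D(K, 155) = 151; 151 ⊕ 6 = 145.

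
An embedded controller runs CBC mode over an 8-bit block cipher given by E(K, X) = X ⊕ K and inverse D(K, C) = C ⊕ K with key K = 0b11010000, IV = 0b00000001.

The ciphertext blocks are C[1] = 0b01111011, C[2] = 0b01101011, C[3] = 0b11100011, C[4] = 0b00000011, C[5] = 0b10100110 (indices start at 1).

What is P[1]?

CBC decryption: P_i = D(K, C_i) ⊕ C_{i−1}, with C_{0} = IV.
P[1]: D(K, 0b01111011) = 0b10101011; 0b10101011 ⊕ 0b00000001 = 0b10101010.

P[1] = 0b10101010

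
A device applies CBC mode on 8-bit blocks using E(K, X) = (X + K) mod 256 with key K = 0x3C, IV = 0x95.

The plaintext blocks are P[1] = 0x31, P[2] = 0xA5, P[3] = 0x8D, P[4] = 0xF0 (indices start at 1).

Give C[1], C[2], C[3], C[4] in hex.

C[1] = 0xE0, C[2] = 0x81, C[3] = 0x48, C[4] = 0xF4

CBC encryption: C_i = E(K, P_i ⊕ C_{i−1}), with C_{0} = IV.
C[1]: P[1] ⊕ 0x95 = 0xA4; E(K, 0xA4) = 0xE0.
C[2]: P[2] ⊕ 0xE0 = 0x45; E(K, 0x45) = 0x81.
C[3]: P[3] ⊕ 0x81 = 0x0C; E(K, 0x0C) = 0x48.
C[4]: P[4] ⊕ 0x48 = 0xB8; E(K, 0xB8) = 0xF4.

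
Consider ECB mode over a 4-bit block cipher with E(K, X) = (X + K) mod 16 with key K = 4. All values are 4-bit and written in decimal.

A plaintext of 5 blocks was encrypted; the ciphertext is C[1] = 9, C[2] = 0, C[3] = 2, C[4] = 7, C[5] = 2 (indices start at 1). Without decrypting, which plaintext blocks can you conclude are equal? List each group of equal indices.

ECB encrypts each block independently with the same key, so equal ciphertext blocks imply equal plaintext blocks.
C[3] = C[5] = 2, so P[3] = P[5].

P[3] = P[5]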